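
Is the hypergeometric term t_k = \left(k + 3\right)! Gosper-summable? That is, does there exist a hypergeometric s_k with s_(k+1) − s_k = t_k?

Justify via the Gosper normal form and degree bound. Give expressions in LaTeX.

No — key equation has no polynomial f.

Compute t_(k+1)/t_k: get k + 4.
Gosper form: A/B · C(k+1)/C(k) with A=k + 4, B=1, C=1.
Solve (k + 4)·f(k+1) − (1)·f(k) = 1.
From deg A=1, deg B=0, deg C=0: d=-1.
deg f ≤ -1 is impossible — no certificate.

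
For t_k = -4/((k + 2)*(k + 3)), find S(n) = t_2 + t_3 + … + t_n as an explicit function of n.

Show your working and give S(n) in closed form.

Compute t_(k+1)/t_k: get (k + 2)/(k + 4).
Take A(k)=k + 2, B(k)=k + 4, C(k)=1.
Need (k + 2)·f(k+1) − (k + 3)·f(k) = 1.
deg f ≤ 1 (via 1,1,0).
A polynomial solution: f(k) = k/2.
Get s_k = R·t_k = -2*k/(k + 2) with R(k) = B(k−1)f(k)/C(k) = k*(k + 3)/2.
Verify: -4/(k**2 + 5*k + 6) matches t_k.
Evaluate: s_(n+1) = 2*(-n - 1)/(n + 3); subtract s_(2) = -1 ⇒ S(n) = (1 - n)/(n + 3).

S(n) = (1 - n)/(n + 3)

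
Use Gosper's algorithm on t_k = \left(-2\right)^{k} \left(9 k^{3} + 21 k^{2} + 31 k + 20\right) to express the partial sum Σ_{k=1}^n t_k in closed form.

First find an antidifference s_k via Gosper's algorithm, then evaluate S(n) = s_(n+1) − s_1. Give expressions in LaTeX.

S(n) = 6 \left(-2\right)^{n} n^{3} + 20 \left(-2\right)^{n} n^{2} + 28 \left(-2\right)^{n} n + 18 \left(-2\right)^{n} - 18

Step 1: r(k) = 2*(-9*k**3 - 48*k**2 - 100*k - 81)/(9*k**3 + 21*k**2 + 31*k + 20).
Take A(k)=-2, B(k)=1, C(k)=k**3 + 7*k**2/3 + 31*k/9 + 20/9.
Need (-2)·f(k+1) − (1)·f(k) = k**3 + 7*k**2/3 + 31*k/9 + 20/9.
d = 3 from the (0,0,3) case.
Coefficient equations give f(k) = -(3*k**3 + k**2 + 3*k + 2)/9.
Then R = B(k−1)f/C = -(3*k**3 + k**2 + 3*k + 2)/(9*k**3 + 21*k**2 + 31*k + 20), so s_k = R(k)·t_k = (-2)**k*(-3*k**3 - k**2 - 3*k - 2).
Check: Δs_k = (-2)**k*(9*k**3 + 21*k**2 + 31*k + 20). ✓
Telescope: S(n) = s_(n+1) − s_(1) = 2*(-2)**n*(3*n**3 + 10*n**2 + 14*n + 9) − (18) = 6*(-2)**n*n**3 + 20*(-2)**n*n**2 + 28*(-2)**n*n + 18*(-2)**n - 18.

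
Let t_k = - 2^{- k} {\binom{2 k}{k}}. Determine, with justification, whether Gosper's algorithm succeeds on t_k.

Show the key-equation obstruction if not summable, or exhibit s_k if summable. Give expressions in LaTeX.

No — key equation has no polynomial f.

t_(k+1)/t_k = (2*k + 1)/(k + 1).
Gosper form: A/B · C(k+1)/C(k) with A=2*k + 1, B=k + 1, C=1.
Key eq: (2*k + 1)·f(k+1) = (k)·f(k) + (1).
deg f ≤ -1 (via 1,1,0).
deg f ≤ -1 is impossible — no certificate.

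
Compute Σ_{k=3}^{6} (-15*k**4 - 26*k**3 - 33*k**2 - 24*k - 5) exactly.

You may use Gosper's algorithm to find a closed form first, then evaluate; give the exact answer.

Σ = -48392

r(k) = (15*k**4 + 86*k**3 + 201*k**2 + 228*k + 103)/(15*k**4 + 26*k**3 + 33*k**2 + 24*k + 5) after simplifying.
Factor: A=1; B=1; C=k**4 + 26*k**3/15 + 11*k**2/5 + 8*k/5 + 1/3.
Key eq: (1)·f(k+1) = (1)·f(k) + (k**4 + 26*k**3/15 + 11*k**2/5 + 8*k/5 + 1/3).
Bound: deg f ≤ 5.
Solve for f: f(k) = k*(3*k**4 - k**3 + 3*k**2 + 2*k - 2)/15 (degree 5 ≤ 5).
Get s_k = R·t_k = k*(-3*k**4 + k**3 - 3*k**2 - 2*k + 2) with R(k) = B(k−1)f(k)/C(k) = k*(3*k**4 - k**3 + 3*k**2 + 2*k - 2)/(15*k**4 + 26*k**3 + 33*k**2 + 24*k + 5).
Δs = -15*k**4 - 26*k**3 - 33*k**2 - 24*k - 5, as required.
Sum = s_(7) − s_(3); s_(7) = -49133, s_(3) = -741 ⇒ -48392.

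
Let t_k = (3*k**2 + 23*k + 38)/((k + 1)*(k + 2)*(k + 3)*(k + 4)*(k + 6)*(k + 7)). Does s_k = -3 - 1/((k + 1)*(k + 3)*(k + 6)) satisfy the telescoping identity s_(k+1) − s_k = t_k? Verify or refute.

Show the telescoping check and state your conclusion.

Valid — Δs_k = t_k.

s_(k+1) = -3 - 1/((k + 2)*(k + 4)*(k + 7))
s_(k+1) − s_k = (3*k**2 + 23*k + 38)/(k**6 + 23*k**5 + 207*k**4 + 925*k**3 + 2144*k**2 + 2412*k + 1008)
(s_(k+1) − s_k) − t_k = 0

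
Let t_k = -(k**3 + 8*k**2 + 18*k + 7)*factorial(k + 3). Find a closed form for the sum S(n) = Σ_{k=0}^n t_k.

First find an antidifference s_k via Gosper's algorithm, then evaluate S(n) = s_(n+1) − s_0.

Step 1: r(k) = (k**4 + 15*k**3 + 81*k**2 + 182*k + 136)/(k**3 + 8*k**2 + 18*k + 7).
Factor: A=k + 4; B=1; C=k**3 + 8*k**2 + 18*k + 7.
Need (k + 4)·f(k+1) − (1)·f(k) = k**3 + 8*k**2 + 18*k + 7.
From deg A=1, deg B=0, deg C=3: d=2.
Match coefficients ⇒ f(k) = k**2 + 3*k - 3.
So s_k = (B(k−1)f/C)·t_k = ((k**2 + 3*k - 3)/(k**3 + 8*k**2 + 18*k + 7))·t_k = -(k**2 + 3*k - 3)*factorial(k + 3).
Verify: -(k**3 + 8*k**2 + 18*k + 7)*factorial(k + 3) matches t_k.
Σ_(k=0)^n t_k = s_(n+1) − s_(0) = (-(n**2 + 5*n + 1)*factorial(n + 4)) − (18), i.e. -n**2*factorial(n + 4) - 5*n*factorial(n + 4) - factorial(n + 4) - 18.

S(n) = -n**2*factorial(n + 4) - 5*n*factorial(n + 4) - factorial(n + 4) - 18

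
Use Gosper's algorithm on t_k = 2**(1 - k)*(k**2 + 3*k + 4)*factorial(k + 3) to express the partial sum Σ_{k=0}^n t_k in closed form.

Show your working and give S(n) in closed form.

S(n) = 2**(1 - n)*(n + 1)*factorial(n + 4)

Compute t_(k+1)/t_k: get (k + 4)*(3*k + (k + 1)**2 + 7)/(2*(k**2 + 3*k + 4)).
Factor: A=k/2 + 2; B=1; C=k**2 + 3*k + 4.
Set up (k/2 + 2)·f(k+1) − (1)·f(k) − (k**2 + 3*k + 4) = 0.
d = 1 from the (1,0,2) case.
Coefficient equations give f(k) = 2*k.
So s_k = (B(k−1)f/C)·t_k = (2*k/(k**2 + 3*k + 4))·t_k = 2**(2 - k)*k*factorial(k + 3).
Check: Δs_k = 2**(1 - k)*(k**2 + 3*k + 4)*factorial(k + 3). ✓
Telescope: S(n) = s_(n+1) − s_(0) = 2**(1 - n)*(n + 1)*factorial(n + 4) − (0) = 2**(1 - n)*(n + 1)*factorial(n + 4).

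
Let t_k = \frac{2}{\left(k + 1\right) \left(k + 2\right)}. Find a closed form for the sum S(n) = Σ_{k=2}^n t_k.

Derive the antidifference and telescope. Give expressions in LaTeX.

S(n) = \frac{2 \left(n - 1\right)}{3 \left(n + 2\right)}

Compute t_(k+1)/t_k: get (k + 1)/(k + 3).
Take A(k)=k + 1, B(k)=k + 3, C(k)=1.
f must satisfy (k + 1)·f(k+1) − (k + 2)·f(k) = 1.
From deg A=1, deg B=1, deg C=0: d=1.
Solving with deg f ≤ 1: f(k) = k.
R(k) = B(k−1)·f(k)/C(k) = k*(k + 2); s_k = R·t_k = 2*k/(k + 1).
s_(k+1) − s_k = 2/(k**2 + 3*k + 2) = t_k.
Evaluate: s_(n+1) = 2*(n + 1)/(n + 2); subtract s_(2) = 4/3 ⇒ S(n) = 2*(n - 1)/(3*(n + 2)).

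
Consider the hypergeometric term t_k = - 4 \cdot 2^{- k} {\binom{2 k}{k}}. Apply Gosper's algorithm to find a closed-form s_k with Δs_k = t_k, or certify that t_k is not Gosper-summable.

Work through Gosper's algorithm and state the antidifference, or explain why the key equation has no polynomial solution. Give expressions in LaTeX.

none (Gosper's algorithm certifies no s_k)

Step 1: r(k) = (2*k + 1)/(k + 1).
So A=2*k + 1 and B=k + 1, with C=1.
Set up (2*k + 1)·f(k+1) − (k)·f(k) − (1) = 0.
Degrees (1,1,0) ⇒ d ≤ -1.
Negative degree bound (-1): no f exists, t_k not Gosper-summable.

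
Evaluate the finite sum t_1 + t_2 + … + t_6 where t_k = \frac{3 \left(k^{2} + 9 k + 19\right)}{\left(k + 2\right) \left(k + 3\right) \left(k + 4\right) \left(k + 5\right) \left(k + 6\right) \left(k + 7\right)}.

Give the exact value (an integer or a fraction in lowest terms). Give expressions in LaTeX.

Ratio r(k) = (k + 2)*(9*k + (k + 1)**2 + 28)/((k + 8)*(k**2 + 9*k + 19)).
Take A(k)=k + 2, B(k)=k + 8, C(k)=k**2 + 9*k + 19.
Need (k + 2)·f(k+1) − (k + 7)·f(k) = k**2 + 9*k + 19.
From deg A=1, deg B=1, deg C=2: d=5.
A polynomial solution: f(k) = k*(k + 3)*(k + 5)*(k**2 + 12*k + 44)/144.
Get s_k = R·t_k = k*(k**2 + 12*k + 44)/(48*(k**3 + 12*k**2 + 44*k + 48)) with R(k) = B(k−1)f(k)/C(k) = k*(k + 3)*(k + 5)*(k + 7)*(k**2 + 12*k + 44)/(144*(k**2 + 9*k + 19)).
s_(k+1) − s_k = 3*(k**2 + 9*k + 19)/(k**6 + 27*k**5 + 295*k**4 + 1665*k**3 + 5104*k**2 + 8028*k + 5040) = t_k.
Telescoping: Σ = s_(7) − s_(1) = 413/20592 − (19/1680) = 394/45045.

Σ = 394/45045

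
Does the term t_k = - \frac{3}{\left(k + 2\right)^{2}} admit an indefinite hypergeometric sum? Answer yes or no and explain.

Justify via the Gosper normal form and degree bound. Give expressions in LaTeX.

t_(k+1)/t_k = (k + 2)**2/(k + 3)**2.
Factor: A=k**2 + 4*k + 4; B=k**2 + 6*k + 9; C=1.
Key eq: (k**2 + 4*k + 4)·f(k+1) = (k**2 + 4*k + 4)·f(k) + (1).
deg f ≤ 0 (via 2,2,0).
Write f(k) = c0. Then LHS − RHS = -1, requiring -1 = 0: contradictory. No certificate.

No — t_k has no hypergeometric antidifference.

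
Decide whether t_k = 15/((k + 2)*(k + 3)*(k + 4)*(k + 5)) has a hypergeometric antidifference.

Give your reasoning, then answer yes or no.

Yes. s_k = 5*k*(k**2 + 9*k + 26)/(24*(k + 2)*(k + 3)*(k + 4)).

The ratio is (k + 2)/(k + 6).
Factor: A=k + 2; B=k + 6; C=1.
f must satisfy (k + 2)·f(k+1) − (k + 5)·f(k) = 1.
deg f ≤ 3 (via 1,1,0).
Solving with deg f ≤ 3: f(k) = k*(k**2 + 9*k + 26)/72.
Certificate R = B(k−1)f/C = k*(k + 5)*(k**2 + 9*k + 26)/72 gives s_k = 5*k*(k**2 + 9*k + 26)/(24*(k + 2)*(k + 3)*(k + 4)).
Check: Δs_k = 15/(k**4 + 14*k**3 + 71*k**2 + 154*k + 120). ✓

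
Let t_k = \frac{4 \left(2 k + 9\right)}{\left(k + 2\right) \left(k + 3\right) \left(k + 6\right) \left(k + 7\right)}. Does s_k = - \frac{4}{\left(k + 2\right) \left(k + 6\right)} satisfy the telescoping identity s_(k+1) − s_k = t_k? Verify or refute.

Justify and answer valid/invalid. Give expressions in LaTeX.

Valid — Δs_k = t_k.

s_(k+1) = -4/((k + 3)*(k + 7))
s_(k+1) − s_k = 4*(2*k + 9)/(k**4 + 18*k**3 + 113*k**2 + 288*k + 252)
(s_(k+1) − s_k) − t_k = 0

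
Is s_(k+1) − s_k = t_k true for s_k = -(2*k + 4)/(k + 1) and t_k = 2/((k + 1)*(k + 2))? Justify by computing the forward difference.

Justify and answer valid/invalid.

Valid: the claim telescopes to t_k.

s_(k+1) = 2*(-k - 3)/(k + 2)
s_(k+1) − s_k = 2/(k**2 + 3*k + 2)
(s_(k+1) − s_k) − t_k = 0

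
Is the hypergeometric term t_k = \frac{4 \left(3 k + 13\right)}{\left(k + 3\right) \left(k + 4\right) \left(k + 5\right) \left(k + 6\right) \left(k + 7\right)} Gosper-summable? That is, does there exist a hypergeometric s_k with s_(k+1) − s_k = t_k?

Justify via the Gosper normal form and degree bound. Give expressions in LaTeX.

Step 1: r(k) = (k + 3)*(3*k + 16)/((k + 8)*(3*k + 13)).
So A=k + 3 and B=k + 8, with C=k + 13/3.
Solve (k + 3)·f(k+1) − (k + 7)·f(k) = k + 13/3.
d = 4 from the (1,1,1) case.
Match coefficients ⇒ f(k) = k*(k + 4)*(k**2 + 14*k + 63)/270.
Then R = B(k−1)f/C = k*(k + 4)*(k + 7)*(k**2 + 14*k + 63)/(90*(3*k + 13)), so s_k = R(k)·t_k = 2*k*(k**2 + 14*k + 63)/(45*(k**3 + 14*k**2 + 63*k + 90)).
Δs = 4*(3*k + 13)/(k**5 + 25*k**4 + 245*k**3 + 1175*k**2 + 2754*k + 2520), as required.

Yes. s_k = \frac{2 k \left(k^{2} + 14 k + 63\right)}{45 \left(k^{3} + 14 k^{2} + 63 k + 90\right)}.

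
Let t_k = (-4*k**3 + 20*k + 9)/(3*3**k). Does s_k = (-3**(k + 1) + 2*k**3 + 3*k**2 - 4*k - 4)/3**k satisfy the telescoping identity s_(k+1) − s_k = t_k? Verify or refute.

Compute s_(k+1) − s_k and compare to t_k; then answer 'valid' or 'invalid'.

s_(k+1) = (-9*3**k + 2*k**3 + 9*k**2 + 8*k - 3)/(3*3**k)
s_(k+1) − s_k = (-4*k**3 + 20*k + 9)/(3*3**k)
(s_(k+1) − s_k) − t_k = 0

valid; difference matches t_k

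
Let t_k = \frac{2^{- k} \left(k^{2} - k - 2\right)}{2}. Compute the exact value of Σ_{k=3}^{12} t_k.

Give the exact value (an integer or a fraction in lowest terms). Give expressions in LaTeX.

Compute t_(k+1)/t_k: get (k**2 + k - 2)/(2*(k**2 - k - 2)).
Take A(k)=1/2, B(k)=1, C(k)=k**2 - k - 2.
Need (1/2)·f(k+1) − (1)·f(k) = k**2 - k - 2.
Degrees (0,0,2) ⇒ d ≤ 2.
Match coefficients ⇒ f(k) = -2*k*(k + 1).
Certificate R = B(k−1)f/C = -2*k/(k - 2) gives s_k = k*(-k - 1)/2**k.
Δs = (k - 2)*(k + 1)/(2*2**k), as required.
Σ_(k=3)^(12) t_k = s_(13) − s_(3) = -91/4096 − (-3/2) = 6053/4096.

Σ = 6053/4096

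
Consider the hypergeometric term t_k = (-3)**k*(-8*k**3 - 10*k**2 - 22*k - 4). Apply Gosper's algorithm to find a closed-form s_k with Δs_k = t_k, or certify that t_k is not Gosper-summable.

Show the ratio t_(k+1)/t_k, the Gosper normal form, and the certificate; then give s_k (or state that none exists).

The ratio is 3*(-4*k**3 - 17*k**2 - 33*k - 22)/(4*k**3 + 5*k**2 + 11*k + 2).
Factor: A=-3; B=1; C=k**3 + 5*k**2/4 + 11*k/4 + 1/2.
Need (-3)·f(k+1) − (1)·f(k) = k**3 + 5*k**2/4 + 11*k/4 + 1/2.
Bound: deg f ≤ 3.
Solving with deg f ≤ 3: f(k) = -(k**3 - k**2 + 2*k - 1)/4.
Then R = B(k−1)f/C = -(k**3 - k**2 + 2*k - 1)/(4*k**3 + 5*k**2 + 11*k + 2), so s_k = R(k)·t_k = 2*(-3)**k*(k**3 - k**2 + 2*k - 1).
Check: Δs_k = (-3)**k*(-8*k**3 - 10*k**2 - 22*k - 4). ✓

s_k = 2*(-3)**k*(k**3 - k**2 + 2*k - 1)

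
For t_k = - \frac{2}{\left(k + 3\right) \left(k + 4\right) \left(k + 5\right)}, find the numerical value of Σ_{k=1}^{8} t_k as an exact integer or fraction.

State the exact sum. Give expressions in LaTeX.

Ratio r(k) = (k + 3)/(k + 6).
Gosper form: A/B · C(k+1)/C(k) with A=k + 3, B=k + 6, C=1.
Solve (k + 3)·f(k+1) − (k + 5)·f(k) = 1.
Degrees (1,1,0) ⇒ d ≤ 2.
A polynomial solution: f(k) = k*(k + 7)/24.
R(k) = B(k−1)·f(k)/C(k) = k*(k + 5)*(k + 7)/24; s_k = R·t_k = k*(-k - 7)/(12*(k + 3)*(k + 4)).
Check: Δs_k = -2/(k**3 + 12*k**2 + 47*k + 60). ✓
Σ_(k=1)^(8) t_k = s_(9) − s_(1) = -1/13 − (-1/30) = -17/390.

Σ = -17/390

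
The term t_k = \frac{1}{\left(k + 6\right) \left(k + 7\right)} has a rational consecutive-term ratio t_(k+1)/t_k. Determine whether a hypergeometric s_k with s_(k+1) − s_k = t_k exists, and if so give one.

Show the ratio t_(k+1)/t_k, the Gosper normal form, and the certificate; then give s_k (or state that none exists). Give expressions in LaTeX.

s_k = \frac{k}{6 \left(k + 6\right)}

Compute t_(k+1)/t_k: get (k + 6)/(k + 8).
A = k + 6, B = k + 8, C = 1.
Set up (k + 6)·f(k+1) − (k + 7)·f(k) − (1) = 0.
Bound: deg f ≤ 1.
Solve for f: f(k) = k/6 (degree 1 ≤ 1).
R(k) = B(k−1)·f(k)/C(k) = k*(k + 7)/6; s_k = R·t_k = k/(6*(k + 6)).
Verify: 1/(k**2 + 13*k + 42) matches t_k.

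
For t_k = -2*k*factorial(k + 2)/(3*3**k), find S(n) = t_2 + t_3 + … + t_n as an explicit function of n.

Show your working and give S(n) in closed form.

S(n) = 16/3 - 2*factorial(n + 3)/(3*3**n)

r(k) = (k + 1)*(k + 3)/(3*k) after simplifying.
Take A(k)=k/3 + 1, B(k)=1, C(k)=k.
f must satisfy (k/3 + 1)·f(k+1) − (1)·f(k) = k.
deg f ≤ 0 (via 1,0,1).
Coefficient equations give f(k) = 3.
R(k) = B(k−1)·f(k)/C(k) = 3/k; s_k = R·t_k = -2*factorial(k + 2)/3**k.
s_(k+1) − s_k = -2*k*factorial(k + 2)/(3*3**k) = t_k.
s_(n+1) = -2*3**(-n - 1)*factorial(n + 3) and s_(2) = -16/3, so S(n) = 16/3 - 2*factorial(n + 3)/(3*3**n).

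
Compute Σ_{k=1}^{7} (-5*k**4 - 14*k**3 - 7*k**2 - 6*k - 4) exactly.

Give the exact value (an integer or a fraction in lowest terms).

t_(k+1)/t_k = (5*k**4 + 34*k**3 + 79*k**2 + 82*k + 36)/(5*k**4 + 14*k**3 + 7*k**2 + 6*k + 4).
Factor: A=1; B=1; C=k**4 + 14*k**3/5 + 7*k**2/5 + 6*k/5 + 4/5.
Solve (1)·f(k+1) − (1)·f(k) = k**4 + 14*k**3/5 + 7*k**2/5 + 6*k/5 + 4/5.
Degrees (0,0,4) ⇒ d ≤ 5.
Coefficient equations give f(k) = k*(k**4 + k**3 - 3*k**2 + 3*k + 2)/5.
Certificate R = B(k−1)f/C = k*(k**4 + k**3 - 3*k**2 + 3*k + 2)/(5*k**4 + 14*k**3 + 7*k**2 + 6*k + 4) gives s_k = k*(-k**4 - k**3 + 3*k**2 - 3*k - 2).
Verify: -5*k**4 - 14*k**3 - 7*k**2 - 6*k - 4 matches t_k.
Telescoping: Σ = s_(8) − s_(1) = -35536 − (-4) = -35532.

Σ = -35532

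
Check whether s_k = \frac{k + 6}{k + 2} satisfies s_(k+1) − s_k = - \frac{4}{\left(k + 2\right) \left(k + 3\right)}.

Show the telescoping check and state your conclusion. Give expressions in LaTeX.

s_(k+1) = (k + 7)/(k + 3)
s_(k+1) − s_k = -4/(k**2 + 5*k + 6)
(s_(k+1) − s_k) − t_k = 0

valid; difference matches t_k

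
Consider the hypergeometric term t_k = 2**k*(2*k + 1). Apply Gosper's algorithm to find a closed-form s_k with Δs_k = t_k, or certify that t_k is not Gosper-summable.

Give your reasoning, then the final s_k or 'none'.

s_k = 2**k*(2*k - 3)

r(k) = 2*(2*k + 3)/(2*k + 1) after simplifying.
A = 2, B = 1, C = k + 1/2.
Solve (2)·f(k+1) − (1)·f(k) = k + 1/2.
d = 1 from the (0,0,1) case.
Match coefficients ⇒ f(k) = (2*k - 3)/2.
Get s_k = R·t_k = 2**k*(2*k - 3) with R(k) = B(k−1)f(k)/C(k) = (2*k - 3)/(2*k + 1).
s_(k+1) − s_k = 2**k*(2*k + 1) = t_k.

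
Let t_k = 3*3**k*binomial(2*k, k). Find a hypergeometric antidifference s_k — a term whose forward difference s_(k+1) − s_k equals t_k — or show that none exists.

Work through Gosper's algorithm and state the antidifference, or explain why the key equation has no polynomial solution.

not Gosper-summable; s_k does not exist

r(k) = 6*(2*k + 1)/(k + 1) after simplifying.
Gosper form: A/B · C(k+1)/C(k) with A=12*k + 6, B=k + 1, C=1.
Set up (12*k + 6)·f(k+1) − (k)·f(k) − (1) = 0.
From deg A=1, deg B=1, deg C=0: d=-1.
Negative degree bound (-1): no f exists, t_k not Gosper-summable.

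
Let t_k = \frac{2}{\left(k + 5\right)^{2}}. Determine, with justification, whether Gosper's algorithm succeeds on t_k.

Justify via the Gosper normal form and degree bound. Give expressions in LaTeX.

No — key equation has no polynomial f.

Step 1: r(k) = (k + 5)**2/(k + 6)**2.
Factor: A=k**2 + 10*k + 25; B=k**2 + 12*k + 36; C=1.
Set up (k**2 + 10*k + 25)·f(k+1) − (k**2 + 10*k + 25)·f(k) − (1) = 0.
Degrees (2,2,0) ⇒ d ≤ 0.
Generic f = c0 gives residual -1; -1 = 0 cannot hold, so t_k is not Gosper-summable.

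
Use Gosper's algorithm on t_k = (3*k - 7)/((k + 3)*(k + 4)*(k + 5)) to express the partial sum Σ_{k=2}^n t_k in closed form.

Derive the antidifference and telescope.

S(n) = (7*n**2 - 27*n + 20)/(30*(n**2 + 9*n + 20))

The ratio is (k + 3)*(3*k - 4)/((k + 6)*(3*k - 7)).
A = k + 3, B = k + 6, C = k - 7/3.
f must satisfy (k + 3)·f(k+1) − (k + 5)·f(k) = k - 7/3.
d = 2 from the (1,1,1) case.
Coefficient equations give f(k) = k*(k - 29)/36.
R(k) = B(k−1)·f(k)/C(k) = k*(k - 29)*(k + 5)/(12*(3*k - 7)); s_k = R·t_k = k*(k - 29)/(12*(k + 3)*(k + 4)).
s_(k+1) − s_k = (3*k - 7)/(k**3 + 12*k**2 + 47*k + 60) = t_k.
Telescope: S(n) = s_(n+1) − s_(2) = (n**2 - 27*n - 28)/(12*(n**2 + 9*n + 20)) − (-3/20) = (7*n**2 - 27*n + 20)/(30*(n**2 + 9*n + 20)).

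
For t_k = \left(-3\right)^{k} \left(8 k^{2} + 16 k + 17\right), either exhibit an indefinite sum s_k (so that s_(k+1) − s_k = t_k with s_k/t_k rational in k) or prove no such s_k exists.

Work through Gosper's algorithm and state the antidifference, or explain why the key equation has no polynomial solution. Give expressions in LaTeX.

The ratio is 3*(-8*k**2 - 32*k - 41)/(8*k**2 + 16*k + 17).
So A=-3 and B=1, with C=k**2 + 2*k + 17/8.
Need (-3)·f(k+1) − (1)·f(k) = k**2 + 2*k + 17/8.
From deg A=0, deg B=0, deg C=2: d=2.
Match coefficients ⇒ f(k) = -(2*k**2 + k + 2)/8.
Certificate R = B(k−1)f/C = -(2*k**2 + k + 2)/(8*k**2 + 16*k + 17) gives s_k = (-3)**k*(-2*k**2 - k - 2).
s_(k+1) − s_k = (-3)**k*(8*k**2 + 16*k + 17) = t_k.

s_k = \left(-3\right)^{k} \left(- 2 k^{2} - k - 2\right)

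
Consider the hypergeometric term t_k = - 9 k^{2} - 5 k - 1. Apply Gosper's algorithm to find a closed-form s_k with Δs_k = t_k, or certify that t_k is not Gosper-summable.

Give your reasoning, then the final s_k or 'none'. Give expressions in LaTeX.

s_k = k^{2} \left(2 - 3 k\right)

t_(k+1)/t_k = (9*k**2 + 23*k + 15)/(9*k**2 + 5*k + 1).
Gosper form: A/B · C(k+1)/C(k) with A=1, B=1, C=k**2 + 5*k/9 + 1/9.
f must satisfy (1)·f(k+1) − (1)·f(k) = k**2 + 5*k/9 + 1/9.
From deg A=0, deg B=0, deg C=2: d=3.
Coefficient equations give f(k) = k**2*(3*k - 2)/9.
Then R = B(k−1)f/C = k**2*(3*k - 2)/(9*k**2 + 5*k + 1), so s_k = R(k)·t_k = k**2*(2 - 3*k).
Check: Δs_k = -9*k**2 - 5*k - 1. ✓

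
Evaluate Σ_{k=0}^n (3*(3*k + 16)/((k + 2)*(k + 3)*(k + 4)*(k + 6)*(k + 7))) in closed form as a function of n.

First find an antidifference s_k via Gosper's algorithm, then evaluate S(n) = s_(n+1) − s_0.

Step 1: r(k) = (k + 2)*(k + 6)*(3*k + 19)/((k + 5)*(k + 8)*(3*k + 16)).
Normal form (A,B,C) = (k + 2, k + 8, k**2 + 31*k/3 + 80/3).
Key eq: (k + 2)·f(k+1) = (k + 7)·f(k) + (k**2 + 31*k/3 + 80/3).
From deg A=1, deg B=1, deg C=2: d=5.
Match coefficients ⇒ f(k) = k*(k + 4)*(k + 5)*(k**2 + 11*k + 36)/108.
Get s_k = R·t_k = k*(k**2 + 11*k + 36)/(12*(k**3 + 11*k**2 + 36*k + 36)) with R(k) = B(k−1)f(k)/C(k) = k*(k + 4)*(k + 7)*(k**2 + 11*k + 36)/(36*(3*k + 16)).
Check: Δs_k = 3*(3*k + 16)/(k**5 + 22*k**4 + 185*k**3 + 740*k**2 + 1404*k + 1008). ✓
Telescope: S(n) = s_(n+1) − s_(0) = (n**3 + 14*n**2 + 61*n + 48)/(12*(n**3 + 14*n**2 + 61*n + 84)) − (0) = (n**3 + 14*n**2 + 61*n + 48)/(12*(n**3 + 14*n**2 + 61*n + 84)).

S(n) = (n**3 + 14*n**2 + 61*n + 48)/(12*(n**3 + 14*n**2 + 61*n + 84))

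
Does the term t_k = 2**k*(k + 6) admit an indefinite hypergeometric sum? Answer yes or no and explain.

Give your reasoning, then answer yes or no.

Yes. s_k = 2**k*(k + 4).

The ratio is 2*(k + 7)/(k + 6).
Gosper form: A/B · C(k+1)/C(k) with A=2, B=1, C=k + 6.
Key eq: (2)·f(k+1) = (1)·f(k) + (k + 6).
d = 1 from the (0,0,1) case.
Solving with deg f ≤ 1: f(k) = k + 4.
So s_k = (B(k−1)f/C)·t_k = ((k + 4)/(k + 6))·t_k = 2**k*(k + 4).
Verify: 2**k*(k + 6) matches t_k.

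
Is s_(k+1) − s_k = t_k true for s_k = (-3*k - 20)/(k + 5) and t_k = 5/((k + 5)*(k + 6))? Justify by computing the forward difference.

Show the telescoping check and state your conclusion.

s_(k+1) = (-3*k - 23)/(k + 6)
s_(k+1) − s_k = 5/(k**2 + 11*k + 30)
(s_(k+1) − s_k) − t_k = 0

valid (s_(k+1) − s_k reduces to t_k)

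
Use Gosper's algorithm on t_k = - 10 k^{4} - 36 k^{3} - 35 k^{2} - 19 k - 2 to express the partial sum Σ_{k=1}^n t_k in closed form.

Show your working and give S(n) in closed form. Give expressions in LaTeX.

Compute t_(k+1)/t_k: get (10*k**4 + 76*k**3 + 203*k**2 + 237*k + 102)/(10*k**4 + 36*k**3 + 35*k**2 + 19*k + 2).
Take A(k)=1, B(k)=1, C(k)=k**4 + 18*k**3/5 + 7*k**2/2 + 19*k/10 + 1/5.
f must satisfy (1)·f(k+1) − (1)·f(k) = k**4 + 18*k**3/5 + 7*k**2/2 + 19*k/10 + 1/5.
Degrees (0,0,4) ⇒ d ≤ 5.
Solve for f: f(k) = k*(2*k**4 + 4*k**3 - 3*k**2 + k - 2)/10 (degree 5 ≤ 5).
Then R = B(k−1)f/C = k*(2*k**4 + 4*k**3 - 3*k**2 + k - 2)/(10*k**4 + 36*k**3 + 35*k**2 + 19*k + 2), so s_k = R(k)·t_k = k*(-2*k**4 - 4*k**3 + 3*k**2 - k + 2).
s_(k+1) − s_k = -10*k**4 - 36*k**3 - 35*k**2 - 19*k - 2 = t_k.
Telescope: S(n) = s_(n+1) − s_(1) = -2*n**5 - 14*n**4 - 33*n**3 - 36*n**2 - 17*n - 2 − (-2) = n*(-2*n**4 - 14*n**3 - 33*n**2 - 36*n - 17).

S(n) = n \left(- 2 n^{4} - 14 n^{3} - 33 n^{2} - 36 n - 17\right)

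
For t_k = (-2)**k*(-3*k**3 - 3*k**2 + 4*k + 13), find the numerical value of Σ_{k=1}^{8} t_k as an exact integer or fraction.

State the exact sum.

Σ = -321034

t_(k+1)/t_k = 2*(-3*k**3 - 12*k**2 - 11*k + 11)/(3*k**3 + 3*k**2 - 4*k - 13).
Gosper form: A/B · C(k+1)/C(k) with A=-2, B=1, C=k**3 + k**2 - 4*k/3 - 13/3.
Need (-2)·f(k+1) − (1)·f(k) = k**3 + k**2 - 4*k/3 - 13/3.
deg f ≤ 3 (via 0,0,3).
Coefficient equations give f(k) = -(k**3 - k**2 - 2*k - 3)/3.
R(k) = B(k−1)·f(k)/C(k) = -(k**3 - k**2 - 2*k - 3)/(3*k**3 + 3*k**2 - 4*k - 13); s_k = R·t_k = (-2)**k*(k**3 - k**2 - 2*k - 3).
Check: Δs_k = (-2)**k*(-3*k**3 - 3*k**2 + 4*k + 13). ✓
Sum = s_(9) − s_(1); s_(9) = -321024, s_(1) = 10 ⇒ -321034.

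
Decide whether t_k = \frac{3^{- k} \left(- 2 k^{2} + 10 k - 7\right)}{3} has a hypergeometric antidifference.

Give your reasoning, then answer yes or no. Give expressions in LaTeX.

Compute t_(k+1)/t_k: get (2*k**2 - 6*k - 1)/(3*(2*k**2 - 10*k + 7)).
Factor: A=1/3; B=1; C=k**2 - 5*k + 7/2.
Key eq: (1/3)·f(k+1) = (1)·f(k) + (k**2 - 5*k + 7/2).
deg f ≤ 2 (via 0,0,2).
Match coefficients ⇒ f(k) = -3*(k**2 - 4*k + 2)/2.
So s_k = (B(k−1)f/C)·t_k = (-3*(k**2 - 4*k + 2)/(2*k**2 - 10*k + 7))·t_k = (k**2 - 4*k + 2)/3**k.
Δs = (-2*k**2 + 10*k - 7)/(3*3**k), as required.

Yes. s_k = 3^{- k} \left(k^{2} - 4 k + 2\right).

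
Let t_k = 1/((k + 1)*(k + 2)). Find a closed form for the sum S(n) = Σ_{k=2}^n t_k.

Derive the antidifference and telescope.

t_(k+1)/t_k = (k + 1)/(k + 3).
Factor: A=k + 1; B=k + 3; C=1.
Solve (k + 1)·f(k+1) − (k + 2)·f(k) = 1.
deg f ≤ 1 (via 1,1,0).
A polynomial solution: f(k) = k.
Certificate R = B(k−1)f/C = k*(k + 2) gives s_k = k/(k + 1).
Δs = 1/(k**2 + 3*k + 2), as required.
Telescope: S(n) = s_(n+1) − s_(2) = (n + 1)/(n + 2) − (2/3) = (n - 1)/(3*(n + 2)).

S(n) = (n - 1)/(3*(n + 2))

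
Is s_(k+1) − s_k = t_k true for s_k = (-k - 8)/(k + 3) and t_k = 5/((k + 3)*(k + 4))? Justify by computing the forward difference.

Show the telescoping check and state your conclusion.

valid (s_(k+1) − s_k reduces to t_k)

s_(k+1) = (-k - 9)/(k + 4)
s_(k+1) − s_k = 5/(k**2 + 7*k + 12)
(s_(k+1) − s_k) − t_k = 0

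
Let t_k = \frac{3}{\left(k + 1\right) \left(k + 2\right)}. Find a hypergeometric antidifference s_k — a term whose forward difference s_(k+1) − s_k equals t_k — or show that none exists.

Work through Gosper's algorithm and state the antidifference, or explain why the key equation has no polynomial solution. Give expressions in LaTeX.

s_k = \frac{3 k}{k + 1}

Ratio r(k) = (k + 1)/(k + 3).
Gosper form: A/B · C(k+1)/C(k) with A=k + 1, B=k + 3, C=1.
Key eq: (k + 1)·f(k+1) = (k + 2)·f(k) + (1).
d = 1 from the (1,1,0) case.
Solving with deg f ≤ 1: f(k) = k.
So s_k = (B(k−1)f/C)·t_k = (k*(k + 2))·t_k = 3*k/(k + 1).
s_(k+1) − s_k = 3/(k**2 + 3*k + 2) = t_k.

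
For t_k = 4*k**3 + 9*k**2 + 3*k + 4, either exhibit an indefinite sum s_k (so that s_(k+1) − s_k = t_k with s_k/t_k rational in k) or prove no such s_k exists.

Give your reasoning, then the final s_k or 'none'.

t_(k+1)/t_k = (4*k**3 + 21*k**2 + 33*k + 20)/(4*k**3 + 9*k**2 + 3*k + 4).
Factor: A=1; B=1; C=k**3 + 9*k**2/4 + 3*k/4 + 1.
Set up (1)·f(k+1) − (1)·f(k) − (k**3 + 9*k**2/4 + 3*k/4 + 1) = 0.
d = 4 from the (0,0,3) case.
Coefficient equations give f(k) = k*(k**3 + k**2 - 2*k + 4)/4.
So s_k = (B(k−1)f/C)·t_k = (k*(k**3 + k**2 - 2*k + 4)/(4*k**3 + 9*k**2 + 3*k + 4))·t_k = k*(k**3 + k**2 - 2*k + 4).
Check: Δs_k = 4*k**3 + 9*k**2 + 3*k + 4. ✓

s_k = k*(k**3 + k**2 - 2*k + 4)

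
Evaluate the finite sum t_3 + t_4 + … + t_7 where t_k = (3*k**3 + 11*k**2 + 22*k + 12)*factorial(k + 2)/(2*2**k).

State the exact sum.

Σ = 2905425

Compute t_(k+1)/t_k: get (3*k**4 + 29*k**3 + 113*k**2 + 207*k + 144)/(2*(3*k**3 + 11*k**2 + 22*k + 12)).
Normal form (A,B,C) = (k/2 + 3/2, 1, k**3 + 11*k**2/3 + 22*k/3 + 4).
Solve (k/2 + 3/2)·f(k+1) − (1)·f(k) = k**3 + 11*k**2/3 + 22*k/3 + 4.
From deg A=1, deg B=0, deg C=3: d=2.
A polynomial solution: f(k) = 2*(3*k**2 + 2*k - 3)/3.
Get s_k = R·t_k = (3*k**2 + 2*k - 3)*factorial(k + 2)/2**k with R(k) = B(k−1)f(k)/C(k) = 2*(3*k**2 + 2*k - 3)/(3*k**3 + 11*k**2 + 22*k + 12).
Δs = (3*k**3 + 11*k**2 + 22*k + 12)*factorial(k + 2)/(2*2**k), as required.
Σ_(k=3)^(7) t_k = s_(8) − s_(3) = 2905875 − (450) = 2905425.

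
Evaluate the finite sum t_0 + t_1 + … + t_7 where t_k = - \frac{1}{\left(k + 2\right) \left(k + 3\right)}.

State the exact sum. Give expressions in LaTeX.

Σ = -2/5

Step 1: r(k) = (k + 2)/(k + 4).
A = k + 2, B = k + 4, C = 1.
Need (k + 2)·f(k+1) − (k + 3)·f(k) = 1.
deg f ≤ 1 (via 1,1,0).
Solve for f: f(k) = k/2 (degree 1 ≤ 1).
Get s_k = R·t_k = -k/(2*k + 4) with R(k) = B(k−1)f(k)/C(k) = k*(k + 3)/2.
Check: Δs_k = -1/(k**2 + 5*k + 6). ✓
Evaluate s at k=8 and k=0: -2/5 and 0; difference -2/5.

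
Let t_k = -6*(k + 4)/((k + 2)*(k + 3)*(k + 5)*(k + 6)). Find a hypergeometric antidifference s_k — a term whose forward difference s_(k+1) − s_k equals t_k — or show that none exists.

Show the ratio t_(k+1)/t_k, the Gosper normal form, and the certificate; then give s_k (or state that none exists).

Step 1: r(k) = (k + 2)*(k + 5)**2/((k + 4)**2*(k + 7)).
So A=k + 2 and B=k + 7, with C=k**2 + 8*k + 16.
Solve (k + 2)·f(k+1) − (k + 6)·f(k) = k**2 + 8*k + 16.
Bound: deg f ≤ 4.
Solving with deg f ≤ 4: f(k) = k*(k + 3)*(k + 4)*(k + 7)/20.
R(k) = B(k−1)·f(k)/C(k) = k*(k + 3)*(k + 6)*(k + 7)/(20*(k + 4)); s_k = R·t_k = 3*k*(-k - 7)/(10*(k**2 + 7*k + 10)).
Check: Δs_k = 6*(-k - 4)/(k**4 + 16*k**3 + 91*k**2 + 216*k + 180). ✓

s_k = 3*k*(-k - 7)/(10*(k**2 + 7*k + 10))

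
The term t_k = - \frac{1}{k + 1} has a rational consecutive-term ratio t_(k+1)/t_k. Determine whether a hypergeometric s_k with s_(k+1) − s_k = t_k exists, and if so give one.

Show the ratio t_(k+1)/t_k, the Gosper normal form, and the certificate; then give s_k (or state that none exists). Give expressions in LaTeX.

Step 1: r(k) = (k + 1)/(k + 2).
So A=k + 1 and B=k + 2, with C=1.
Key eq: (k + 1)·f(k+1) = (k + 1)·f(k) + (1).
From deg A=1, deg B=1, deg C=0: d=0.
Write f(k) = c0. Then LHS − RHS = -1, requiring -1 = 0: contradictory. No certificate.

no hypergeometric antidifference exists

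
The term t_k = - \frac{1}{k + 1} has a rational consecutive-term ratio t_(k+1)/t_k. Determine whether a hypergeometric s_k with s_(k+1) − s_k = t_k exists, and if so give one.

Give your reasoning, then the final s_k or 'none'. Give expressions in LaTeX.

Compute t_(k+1)/t_k: get (k + 1)/(k + 2).
So A=k + 1 and B=k + 2, with C=1.
Set up (k + 1)·f(k+1) − (k + 1)·f(k) − (1) = 0.
Degrees (1,1,0) ⇒ d ≤ 0.
f = c0 ⇒ A·f(k+1) − B(k−1)·f(k) − C = -1. The system {-1 = 0} is inconsistent; no antidifference.

no hypergeometric antidifference exists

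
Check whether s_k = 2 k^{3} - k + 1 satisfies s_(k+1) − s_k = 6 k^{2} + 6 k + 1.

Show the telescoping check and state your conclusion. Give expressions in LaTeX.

s_(k+1) = -k + 2*(k + 1)**3
s_(k+1) − s_k = 6*k**2 + 6*k + 1
(s_(k+1) − s_k) − t_k = 0

Valid — Δs_k = t_k.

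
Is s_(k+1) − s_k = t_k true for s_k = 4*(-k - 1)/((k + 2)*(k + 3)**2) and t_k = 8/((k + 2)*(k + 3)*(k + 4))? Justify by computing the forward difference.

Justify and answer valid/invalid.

s_(k+1) = 4*(-k - 2)/((k + 3)*(k + 4)**2)
s_(k+1) − s_k = 8*(k**2 + 4*k + 2)/(k**5 + 16*k**4 + 101*k**3 + 314*k**2 + 480*k + 288)
(s_(k+1) − s_k) − t_k = 8*(-3*k - 10)/(k**5 + 16*k**4 + 101*k**3 + 314*k**2 + 480*k + 288)

Invalid: residual 8*(-3*k - 10)/(k**5 + 16*k**4 + 101*k**3 + 314*k**2 + 480*k + 288) ≠ 0.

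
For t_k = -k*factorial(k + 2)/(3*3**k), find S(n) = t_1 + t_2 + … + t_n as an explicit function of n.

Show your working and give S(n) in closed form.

S(n) = 2 - factorial(n + 3)/(3*3**n)

t_(k+1)/t_k = (k + 1)*(k + 3)/(3*k).
A = k/3 + 1, B = 1, C = k.
Set up (k/3 + 1)·f(k+1) − (1)·f(k) − (k) = 0.
d = 0 from the (1,0,1) case.
Match coefficients ⇒ f(k) = 3.
R(k) = B(k−1)·f(k)/C(k) = 3/k; s_k = R·t_k = -factorial(k + 2)/3**k.
Δs = -k*factorial(k + 2)/(3*3**k), as required.
s_(n+1) = -3**(-n - 1)*factorial(n + 3) and s_(1) = -2, so S(n) = 2 - factorial(n + 3)/(3*3**n).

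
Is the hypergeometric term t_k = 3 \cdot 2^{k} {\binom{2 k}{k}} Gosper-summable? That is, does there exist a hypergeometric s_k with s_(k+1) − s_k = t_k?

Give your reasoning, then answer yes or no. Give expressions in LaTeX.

No — key equation has no polynomial f.

t_(k+1)/t_k = 4*(2*k + 1)/(k + 1).
Normal form (A,B,C) = (8*k + 4, k + 1, 1).
Key eq: (8*k + 4)·f(k+1) = (k)·f(k) + (1).
deg f ≤ -1 (via 1,1,0).
d = -1 < 0 ⇒ no nonzero polynomial f; not summable.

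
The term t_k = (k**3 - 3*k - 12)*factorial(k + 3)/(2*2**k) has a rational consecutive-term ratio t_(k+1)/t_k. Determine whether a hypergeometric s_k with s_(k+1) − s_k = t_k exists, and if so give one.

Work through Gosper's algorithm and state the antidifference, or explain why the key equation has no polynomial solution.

Step 1: r(k) = (k + 4)*(3*k - (k + 1)**3 + 15)/(2*(-k**3 + 3*k + 12)).
A = k/2 + 2, B = 1, C = k**3 - 3*k - 12.
Solve (k/2 + 2)·f(k+1) − (1)·f(k) = k**3 - 3*k - 12.
Degrees (1,0,3) ⇒ d ≤ 2.
Match coefficients ⇒ f(k) = 2*k*(k - 4).
So s_k = (B(k−1)f/C)·t_k = (2*k*(k - 4)/(k**3 - 3*k - 12))·t_k = k*(k - 4)*factorial(k + 3)/2**k.
Δs = (k**3 - 3*k - 12)*factorial(k + 3)/(2*2**k), as required.

s_k = k*(k - 4)*factorial(k + 3)/2**k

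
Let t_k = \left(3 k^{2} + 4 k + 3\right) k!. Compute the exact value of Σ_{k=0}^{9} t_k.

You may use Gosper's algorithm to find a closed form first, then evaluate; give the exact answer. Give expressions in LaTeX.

Σ = 112492799

Compute t_(k+1)/t_k: get (k + 1)*(4*k + 3*(k + 1)**2 + 7)/(3*k**2 + 4*k + 3).
Take A(k)=k + 1, B(k)=1, C(k)=k**2 + 4*k/3 + 1.
Solve (k + 1)·f(k+1) − (1)·f(k) = k**2 + 4*k/3 + 1.
Bound: deg f ≤ 1.
A polynomial solution: f(k) = (3*k + 1)/3.
Then R = B(k−1)f/C = (3*k + 1)/(3*k**2 + 4*k + 3), so s_k = R(k)·t_k = (3*k + 1)*factorial(k).
Δs = (3*k**2 + 4*k + 3)*factorial(k), as required.
Sum = s_(10) − s_(0); s_(10) = 112492800, s_(0) = 1 ⇒ 112492799.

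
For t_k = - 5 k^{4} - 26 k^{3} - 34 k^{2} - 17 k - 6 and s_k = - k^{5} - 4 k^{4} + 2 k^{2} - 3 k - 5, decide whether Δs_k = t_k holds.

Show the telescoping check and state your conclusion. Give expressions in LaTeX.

s_(k+1) = -3*k - (k + 1)**5 - 4*(k + 1)**4 + 2*(k + 1)**2 - 8
s_(k+1) − s_k = -5*k**4 - 26*k**3 - 34*k**2 - 17*k - 6
(s_(k+1) − s_k) − t_k = 0

Valid: the claim telescopes to t_k.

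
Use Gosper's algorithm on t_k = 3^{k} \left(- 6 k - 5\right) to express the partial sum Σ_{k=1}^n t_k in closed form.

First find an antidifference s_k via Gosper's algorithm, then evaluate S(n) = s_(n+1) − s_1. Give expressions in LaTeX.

S(n) = - 9 \cdot 3^{n} n - 3 \cdot 3^{n} + 3

The ratio is 3*(6*k + 11)/(6*k + 5).
Normal form (A,B,C) = (3, 1, k + 5/6).
Key eq: (3)·f(k+1) = (1)·f(k) + (k + 5/6).
deg f ≤ 1 (via 0,0,1).
Solving with deg f ≤ 1: f(k) = (3*k - 2)/6.
R(k) = B(k−1)·f(k)/C(k) = (3*k - 2)/(6*k + 5); s_k = R·t_k = 3**k*(2 - 3*k).
Check: Δs_k = 3**k*(-6*k - 5). ✓
s_(n+1) = 3**(n + 1)*(-3*n - 1) and s_(1) = -3, so S(n) = -9*3**n*n - 3*3**n + 3.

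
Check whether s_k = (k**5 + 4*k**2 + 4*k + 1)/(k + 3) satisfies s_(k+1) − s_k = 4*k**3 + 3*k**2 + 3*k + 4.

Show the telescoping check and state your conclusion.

Invalid: residual 2*(-3*k**4 - 16*k**3 - 11*k**2 - 10*k - 11)/(k**2 + 7*k + 12) ≠ 0.

s_(k+1) = (4*k + (k + 1)**5 + 4*(k + 1)**2 + 5)/(k + 4)
s_(k+1) − s_k = (4*k**5 + 25*k**4 + 40*k**3 + 39*k**2 + 44*k + 26)/(k**2 + 7*k + 12)
(s_(k+1) − s_k) − t_k = 2*(-3*k**4 - 16*k**3 - 11*k**2 - 10*k - 11)/(k**2 + 7*k + 12)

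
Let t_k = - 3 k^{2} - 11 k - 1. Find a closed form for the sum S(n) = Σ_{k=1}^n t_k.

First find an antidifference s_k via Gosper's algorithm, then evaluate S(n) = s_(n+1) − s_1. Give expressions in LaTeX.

S(n) = n \left(- n^{2} - 7 n - 7\right)

t_(k+1)/t_k = (3*k**2 + 17*k + 15)/(3*k**2 + 11*k + 1).
A = 1, B = 1, C = k**2 + 11*k/3 + 1/3.
Key eq: (1)·f(k+1) = (1)·f(k) + (k**2 + 11*k/3 + 1/3).
Degrees (0,0,2) ⇒ d ≤ 3.
Match coefficients ⇒ f(k) = k*(k**2 + 4*k - 4)/3.
Get s_k = R·t_k = k*(-k**2 - 4*k + 4) with R(k) = B(k−1)f(k)/C(k) = k*(k**2 + 4*k - 4)/(3*k**2 + 11*k + 1).
Check: Δs_k = -3*k**2 - 11*k - 1. ✓
Σ_(k=1)^n t_k = s_(n+1) − s_(1) = (-n**3 - 7*n**2 - 7*n - 1) − (-1), i.e. n*(-n**2 - 7*n - 7).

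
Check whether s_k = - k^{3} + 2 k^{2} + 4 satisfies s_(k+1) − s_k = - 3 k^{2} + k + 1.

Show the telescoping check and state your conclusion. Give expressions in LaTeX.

valid (s_(k+1) − s_k reduces to t_k)

s_(k+1) = -k**3 - k**2 + k + 5
s_(k+1) − s_k = -3*k**2 + k + 1
(s_(k+1) − s_k) − t_k = 0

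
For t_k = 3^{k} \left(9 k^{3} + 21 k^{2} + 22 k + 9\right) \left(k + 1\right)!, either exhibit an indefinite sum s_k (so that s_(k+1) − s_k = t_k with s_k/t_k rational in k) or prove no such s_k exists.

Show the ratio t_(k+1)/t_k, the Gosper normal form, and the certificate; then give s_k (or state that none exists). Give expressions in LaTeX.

s_k = 3^{k} \left(3 k^{2} - 4 k + 3\right) \left(k + 1\right)!

Compute t_(k+1)/t_k: get 3*(9*k**4 + 66*k**3 + 187*k**2 + 243*k + 122)/(9*k**3 + 21*k**2 + 22*k + 9).
So A=3*k + 6 and B=1, with C=k**3 + 7*k**2/3 + 22*k/9 + 1.
Key eq: (3*k + 6)·f(k+1) = (1)·f(k) + (k**3 + 7*k**2/3 + 22*k/9 + 1).
Bound: deg f ≤ 2.
A polynomial solution: f(k) = (3*k**2 - 4*k + 3)/9.
Certificate R = B(k−1)f/C = (3*k**2 - 4*k + 3)/(9*k**3 + 21*k**2 + 22*k + 9) gives s_k = 3**k*(3*k**2 - 4*k + 3)*factorial(k + 1).
Δs = 3**k*(9*k**3 + 21*k**2 + 22*k + 9)*factorial(k + 1), as required.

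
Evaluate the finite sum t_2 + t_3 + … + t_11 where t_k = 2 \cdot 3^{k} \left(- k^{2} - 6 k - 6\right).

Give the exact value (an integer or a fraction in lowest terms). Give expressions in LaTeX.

Ratio r(k) = 3*(k**2 + 8*k + 13)/(k**2 + 6*k + 6).
So A=3 and B=1, with C=k**2 + 6*k + 6.
Key eq: (3)·f(k+1) = (1)·f(k) + (k**2 + 6*k + 6).
Degrees (0,0,2) ⇒ d ≤ 2.
Coefficient equations give f(k) = k*(k + 3)/2.
Get s_k = R·t_k = 3**k*k*(-k - 3) with R(k) = B(k−1)f(k)/C(k) = k*(k + 3)/(2*(k**2 + 6*k + 6)).
Check: Δs_k = 2*3**k*(-k**2 - 6*k - 6). ✓
Evaluate s at k=12 and k=2: -95659380 and -90; difference -95659290.

Σ = -95659290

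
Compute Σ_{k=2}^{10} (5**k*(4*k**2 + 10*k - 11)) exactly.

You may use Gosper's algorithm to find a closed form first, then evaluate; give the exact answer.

Compute t_(k+1)/t_k: get 5*(4*k**2 + 18*k + 3)/(4*k**2 + 10*k - 11).
A = 5, B = 1, C = k**2 + 5*k/2 - 11/4.
Solve (5)·f(k+1) − (1)·f(k) = k**2 + 5*k/2 - 11/4.
From deg A=0, deg B=0, deg C=2: d=2.
Solving with deg f ≤ 2: f(k) = (k - 2)*(k + 2)/4.
R(k) = B(k−1)·f(k)/C(k) = (k - 2)*(k + 2)/(4*k**2 + 10*k - 11); s_k = R·t_k = 5**k*(k**2 - 4).
Δs = 5**k*(4*k**2 + 10*k - 11), as required.
Sum = s_(11) − s_(2); s_(11) = 5712890625, s_(2) = 0 ⇒ 5712890625.

Σ = 5712890625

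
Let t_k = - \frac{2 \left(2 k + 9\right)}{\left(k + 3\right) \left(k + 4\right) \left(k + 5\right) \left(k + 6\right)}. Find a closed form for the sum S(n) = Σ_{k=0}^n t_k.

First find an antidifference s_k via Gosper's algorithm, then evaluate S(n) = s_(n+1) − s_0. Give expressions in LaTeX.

The ratio is (k + 3)*(2*k + 11)/((k + 7)*(2*k + 9)).
Take A(k)=k + 3, B(k)=k + 7, C(k)=k + 9/2.
f must satisfy (k + 3)·f(k+1) − (k + 6)·f(k) = k + 9/2.
Bound: deg f ≤ 3.
Coefficient equations give f(k) = k*(k + 4)*(k + 8)/30.
Get s_k = R·t_k = 2*k*(-k - 8)/(15*(k**2 + 8*k + 15)) with R(k) = B(k−1)f(k)/C(k) = k*(k + 4)*(k + 6)*(k + 8)/(15*(2*k + 9)).
Δs = 2*(-2*k - 9)/(k**4 + 18*k**3 + 119*k**2 + 342*k + 360), as required.
Evaluate: s_(n+1) = 2*(-n**2 - 10*n - 9)/(15*(n**2 + 10*n + 24)); subtract s_(0) = 0 ⇒ S(n) = 2*(-n**2 - 10*n - 9)/(15*(n**2 + 10*n + 24)).

S(n) = \frac{2 \left(- n^{2} - 10 n - 9\right)}{15 \left(n^{2} + 10 n + 24\right)}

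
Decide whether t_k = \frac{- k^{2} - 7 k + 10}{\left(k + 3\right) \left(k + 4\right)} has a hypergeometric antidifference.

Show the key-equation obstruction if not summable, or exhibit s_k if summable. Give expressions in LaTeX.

Step 1: r(k) = (k + 3)*(7*k + (k + 1)**2 - 3)/((k + 5)*(k**2 + 7*k - 10)).
So A=k + 3 and B=k + 5, with C=k**2 + 7*k - 10.
Solve (k + 3)·f(k+1) − (k + 4)·f(k) = k**2 + 7*k - 10.
d = 2 from the (1,1,2) case.
A polynomial solution: f(k) = k*(3*k - 13)/3.
Get s_k = R·t_k = k*(13 - 3*k)/(3*(k + 3)) with R(k) = B(k−1)f(k)/C(k) = k*(k + 4)*(3*k - 13)/(3*(k**2 + 7*k - 10)).
s_(k+1) − s_k = (-k**2 - 7*k + 10)/(k**2 + 7*k + 12) = t_k.

Yes. s_k = \frac{k \left(13 - 3 k\right)}{3 \left(k + 3\right)}.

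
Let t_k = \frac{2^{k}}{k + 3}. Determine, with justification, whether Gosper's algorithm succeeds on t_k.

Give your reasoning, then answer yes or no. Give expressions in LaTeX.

t_(k+1)/t_k = 2*(k + 3)/(k + 4).
Factor: A=2*k + 6; B=k + 4; C=1.
Key eq: (2*k + 6)·f(k+1) = (k + 3)·f(k) + (1).
d = -1 from the (1,1,0) case.
deg f ≤ -1 is impossible — no certificate.

No. Not Gosper-summable.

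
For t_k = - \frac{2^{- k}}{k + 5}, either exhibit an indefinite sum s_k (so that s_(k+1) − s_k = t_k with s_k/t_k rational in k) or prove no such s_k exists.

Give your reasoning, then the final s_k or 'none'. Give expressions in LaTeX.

Compute t_(k+1)/t_k: get (k + 5)/(2*(k + 6)).
Gosper form: A/B · C(k+1)/C(k) with A=k/2 + 5/2, B=k + 6, C=1.
Set up (k/2 + 5/2)·f(k+1) − (k + 5)·f(k) − (1) = 0.
From deg A=1, deg B=1, deg C=0: d=-1.
d = -1 < 0 ⇒ no nonzero polynomial f; not summable.

not Gosper-summable; s_k does not exist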